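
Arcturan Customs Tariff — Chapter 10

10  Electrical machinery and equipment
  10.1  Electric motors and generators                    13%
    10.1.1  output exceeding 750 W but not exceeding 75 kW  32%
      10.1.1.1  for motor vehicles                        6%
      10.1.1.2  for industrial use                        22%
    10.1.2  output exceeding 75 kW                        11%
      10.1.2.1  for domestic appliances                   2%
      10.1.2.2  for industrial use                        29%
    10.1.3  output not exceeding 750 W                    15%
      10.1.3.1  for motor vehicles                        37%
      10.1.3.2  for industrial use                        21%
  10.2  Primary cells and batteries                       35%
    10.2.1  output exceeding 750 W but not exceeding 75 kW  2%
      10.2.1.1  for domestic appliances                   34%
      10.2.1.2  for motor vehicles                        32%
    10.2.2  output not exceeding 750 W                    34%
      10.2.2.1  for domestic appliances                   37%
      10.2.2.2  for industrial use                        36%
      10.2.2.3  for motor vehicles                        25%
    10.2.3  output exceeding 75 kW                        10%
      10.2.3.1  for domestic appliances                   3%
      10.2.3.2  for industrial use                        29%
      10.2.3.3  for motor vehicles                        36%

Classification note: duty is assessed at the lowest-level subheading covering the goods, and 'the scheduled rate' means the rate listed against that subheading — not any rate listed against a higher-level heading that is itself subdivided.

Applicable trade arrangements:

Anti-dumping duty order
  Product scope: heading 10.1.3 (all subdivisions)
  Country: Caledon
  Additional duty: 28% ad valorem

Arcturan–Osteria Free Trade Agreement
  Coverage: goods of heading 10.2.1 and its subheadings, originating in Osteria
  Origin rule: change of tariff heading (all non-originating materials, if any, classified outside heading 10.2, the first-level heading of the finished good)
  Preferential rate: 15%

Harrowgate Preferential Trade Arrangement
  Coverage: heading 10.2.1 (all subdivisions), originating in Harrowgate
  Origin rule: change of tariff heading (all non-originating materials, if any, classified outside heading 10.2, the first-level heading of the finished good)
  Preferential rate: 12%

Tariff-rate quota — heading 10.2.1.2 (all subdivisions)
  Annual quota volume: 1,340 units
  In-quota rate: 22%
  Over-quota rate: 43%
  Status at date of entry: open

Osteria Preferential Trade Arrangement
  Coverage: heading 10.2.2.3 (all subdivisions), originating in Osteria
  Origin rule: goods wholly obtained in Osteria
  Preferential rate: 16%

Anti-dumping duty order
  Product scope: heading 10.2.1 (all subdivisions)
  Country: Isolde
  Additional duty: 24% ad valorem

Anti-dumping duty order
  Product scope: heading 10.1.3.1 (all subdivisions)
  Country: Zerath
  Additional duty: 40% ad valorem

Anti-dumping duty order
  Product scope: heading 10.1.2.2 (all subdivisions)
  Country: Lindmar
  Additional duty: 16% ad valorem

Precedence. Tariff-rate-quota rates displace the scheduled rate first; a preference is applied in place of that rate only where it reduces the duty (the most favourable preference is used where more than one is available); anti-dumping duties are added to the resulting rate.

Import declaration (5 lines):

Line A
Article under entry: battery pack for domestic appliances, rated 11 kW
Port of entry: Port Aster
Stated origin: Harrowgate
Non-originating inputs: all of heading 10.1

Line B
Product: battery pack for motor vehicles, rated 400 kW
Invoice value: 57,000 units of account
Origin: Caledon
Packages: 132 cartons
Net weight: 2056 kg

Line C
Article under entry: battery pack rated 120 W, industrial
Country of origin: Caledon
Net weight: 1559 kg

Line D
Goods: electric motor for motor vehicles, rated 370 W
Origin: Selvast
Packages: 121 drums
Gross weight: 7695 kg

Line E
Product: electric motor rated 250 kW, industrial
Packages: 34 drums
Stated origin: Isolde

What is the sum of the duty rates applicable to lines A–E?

Line A: battery pack → 10.2; rated 11 kW → 10.2.1; for domestic appliances → 10.2.1.1. Scheduled 34%. Harrowgate agreement on 10.2.1: CTH met → 12% available; preferential 12%. → 12%.
Line B: battery pack → 10.2; rated 400 kW → 10.2.3; for motor vehicles → 10.2.3.3. Scheduled 36%. No special measure applies. → 36%.
Line C: battery pack → 10.2; rated 120 W → 10.2.2; industrial → 10.2.2.2. Scheduled 36%. No special measure applies. → 36%.
Line D: electric motor → 10.1; rated 370 W → 10.1.3; for motor vehicles → 10.1.3.1. Scheduled 37%. No special measure applies. → 37%.
Line E: electric motor → 10.1; rated 250 kW → 10.1.2; industrial → 10.1.2.2. Scheduled 29%. No special measure applies. → 29%.
Sum: 12% + 36% + 36% + 37% + 29% = 150%.

150%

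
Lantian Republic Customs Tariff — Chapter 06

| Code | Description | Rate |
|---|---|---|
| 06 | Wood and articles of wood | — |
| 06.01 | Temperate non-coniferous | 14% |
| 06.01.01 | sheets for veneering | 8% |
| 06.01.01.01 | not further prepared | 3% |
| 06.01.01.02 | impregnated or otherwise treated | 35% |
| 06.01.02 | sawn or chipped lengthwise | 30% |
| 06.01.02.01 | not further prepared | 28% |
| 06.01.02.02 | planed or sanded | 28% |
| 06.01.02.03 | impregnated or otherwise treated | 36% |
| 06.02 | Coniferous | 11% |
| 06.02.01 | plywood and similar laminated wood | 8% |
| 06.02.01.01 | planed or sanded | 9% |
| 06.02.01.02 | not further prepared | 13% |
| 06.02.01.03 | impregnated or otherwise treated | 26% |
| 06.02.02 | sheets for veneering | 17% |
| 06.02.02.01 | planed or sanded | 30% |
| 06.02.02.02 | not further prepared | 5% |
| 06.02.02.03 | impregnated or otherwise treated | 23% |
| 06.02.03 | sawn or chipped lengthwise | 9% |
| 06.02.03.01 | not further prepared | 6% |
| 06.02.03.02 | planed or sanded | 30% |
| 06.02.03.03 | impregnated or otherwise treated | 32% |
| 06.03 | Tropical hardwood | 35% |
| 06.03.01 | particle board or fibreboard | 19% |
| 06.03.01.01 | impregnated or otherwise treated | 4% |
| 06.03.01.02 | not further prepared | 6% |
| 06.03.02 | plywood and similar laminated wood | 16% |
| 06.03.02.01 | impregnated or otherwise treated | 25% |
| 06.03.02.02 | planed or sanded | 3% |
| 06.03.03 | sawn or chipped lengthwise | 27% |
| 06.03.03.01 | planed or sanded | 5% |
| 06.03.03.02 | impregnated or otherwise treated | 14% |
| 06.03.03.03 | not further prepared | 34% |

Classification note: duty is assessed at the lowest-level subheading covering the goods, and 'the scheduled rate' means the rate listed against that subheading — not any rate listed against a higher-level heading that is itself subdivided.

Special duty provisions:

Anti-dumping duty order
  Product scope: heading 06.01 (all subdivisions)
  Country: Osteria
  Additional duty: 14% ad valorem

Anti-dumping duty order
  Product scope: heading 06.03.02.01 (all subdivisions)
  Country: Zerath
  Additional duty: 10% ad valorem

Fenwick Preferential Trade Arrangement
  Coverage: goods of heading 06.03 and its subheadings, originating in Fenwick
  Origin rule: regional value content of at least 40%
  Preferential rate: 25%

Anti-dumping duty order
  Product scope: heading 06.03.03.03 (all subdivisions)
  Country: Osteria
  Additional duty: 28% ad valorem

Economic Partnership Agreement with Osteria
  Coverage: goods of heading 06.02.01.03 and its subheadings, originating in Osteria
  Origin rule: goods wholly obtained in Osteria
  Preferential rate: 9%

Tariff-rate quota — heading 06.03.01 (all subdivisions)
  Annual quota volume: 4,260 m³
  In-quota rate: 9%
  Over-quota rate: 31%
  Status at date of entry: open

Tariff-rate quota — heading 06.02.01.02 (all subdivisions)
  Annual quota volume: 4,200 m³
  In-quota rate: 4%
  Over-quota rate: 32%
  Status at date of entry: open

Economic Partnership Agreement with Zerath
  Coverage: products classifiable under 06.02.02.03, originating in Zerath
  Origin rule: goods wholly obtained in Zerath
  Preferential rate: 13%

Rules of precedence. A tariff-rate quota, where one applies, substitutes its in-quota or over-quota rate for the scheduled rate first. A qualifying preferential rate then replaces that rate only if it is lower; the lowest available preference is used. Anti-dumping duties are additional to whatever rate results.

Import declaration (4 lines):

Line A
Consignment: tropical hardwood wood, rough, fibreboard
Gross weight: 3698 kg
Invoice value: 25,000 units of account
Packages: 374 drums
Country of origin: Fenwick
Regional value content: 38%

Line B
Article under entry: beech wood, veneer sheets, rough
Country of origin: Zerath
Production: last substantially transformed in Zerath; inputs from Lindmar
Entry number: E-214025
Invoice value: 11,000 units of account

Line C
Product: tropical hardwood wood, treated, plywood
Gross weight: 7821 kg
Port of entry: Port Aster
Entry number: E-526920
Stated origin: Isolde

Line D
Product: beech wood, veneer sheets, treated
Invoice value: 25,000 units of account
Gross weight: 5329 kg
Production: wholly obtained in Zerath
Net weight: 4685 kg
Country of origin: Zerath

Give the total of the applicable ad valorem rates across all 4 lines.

72%

Line A: tropical hardwood → 06.03; fibreboard → 06.03.01; rough → 06.03.01.02. Scheduled 6%. quota on 06.03.01 open → in-quota 9%; Fenwick agreement on 06.03: RVC < 40%. → 9%.
Line B: beech → 06.01; veneer sheets → 06.01.01; rough → 06.01.01.01. Scheduled 3%. Zerath agreement on 06.02.02.03: 06.01.01.01 not covered. → 3%.
Line C: tropical hardwood → 06.03; plywood → 06.03.02; treated → 06.03.02.01. Scheduled 25%. No special measure applies. → 25%.
Line D: beech → 06.01; veneer sheets → 06.01.01; treated → 06.01.01.02. Scheduled 35%. Zerath agreement on 06.02.02.03: 06.01.01.02 not covered. → 35%.
Sum: 9% + 3% + 25% + 35% = 72%.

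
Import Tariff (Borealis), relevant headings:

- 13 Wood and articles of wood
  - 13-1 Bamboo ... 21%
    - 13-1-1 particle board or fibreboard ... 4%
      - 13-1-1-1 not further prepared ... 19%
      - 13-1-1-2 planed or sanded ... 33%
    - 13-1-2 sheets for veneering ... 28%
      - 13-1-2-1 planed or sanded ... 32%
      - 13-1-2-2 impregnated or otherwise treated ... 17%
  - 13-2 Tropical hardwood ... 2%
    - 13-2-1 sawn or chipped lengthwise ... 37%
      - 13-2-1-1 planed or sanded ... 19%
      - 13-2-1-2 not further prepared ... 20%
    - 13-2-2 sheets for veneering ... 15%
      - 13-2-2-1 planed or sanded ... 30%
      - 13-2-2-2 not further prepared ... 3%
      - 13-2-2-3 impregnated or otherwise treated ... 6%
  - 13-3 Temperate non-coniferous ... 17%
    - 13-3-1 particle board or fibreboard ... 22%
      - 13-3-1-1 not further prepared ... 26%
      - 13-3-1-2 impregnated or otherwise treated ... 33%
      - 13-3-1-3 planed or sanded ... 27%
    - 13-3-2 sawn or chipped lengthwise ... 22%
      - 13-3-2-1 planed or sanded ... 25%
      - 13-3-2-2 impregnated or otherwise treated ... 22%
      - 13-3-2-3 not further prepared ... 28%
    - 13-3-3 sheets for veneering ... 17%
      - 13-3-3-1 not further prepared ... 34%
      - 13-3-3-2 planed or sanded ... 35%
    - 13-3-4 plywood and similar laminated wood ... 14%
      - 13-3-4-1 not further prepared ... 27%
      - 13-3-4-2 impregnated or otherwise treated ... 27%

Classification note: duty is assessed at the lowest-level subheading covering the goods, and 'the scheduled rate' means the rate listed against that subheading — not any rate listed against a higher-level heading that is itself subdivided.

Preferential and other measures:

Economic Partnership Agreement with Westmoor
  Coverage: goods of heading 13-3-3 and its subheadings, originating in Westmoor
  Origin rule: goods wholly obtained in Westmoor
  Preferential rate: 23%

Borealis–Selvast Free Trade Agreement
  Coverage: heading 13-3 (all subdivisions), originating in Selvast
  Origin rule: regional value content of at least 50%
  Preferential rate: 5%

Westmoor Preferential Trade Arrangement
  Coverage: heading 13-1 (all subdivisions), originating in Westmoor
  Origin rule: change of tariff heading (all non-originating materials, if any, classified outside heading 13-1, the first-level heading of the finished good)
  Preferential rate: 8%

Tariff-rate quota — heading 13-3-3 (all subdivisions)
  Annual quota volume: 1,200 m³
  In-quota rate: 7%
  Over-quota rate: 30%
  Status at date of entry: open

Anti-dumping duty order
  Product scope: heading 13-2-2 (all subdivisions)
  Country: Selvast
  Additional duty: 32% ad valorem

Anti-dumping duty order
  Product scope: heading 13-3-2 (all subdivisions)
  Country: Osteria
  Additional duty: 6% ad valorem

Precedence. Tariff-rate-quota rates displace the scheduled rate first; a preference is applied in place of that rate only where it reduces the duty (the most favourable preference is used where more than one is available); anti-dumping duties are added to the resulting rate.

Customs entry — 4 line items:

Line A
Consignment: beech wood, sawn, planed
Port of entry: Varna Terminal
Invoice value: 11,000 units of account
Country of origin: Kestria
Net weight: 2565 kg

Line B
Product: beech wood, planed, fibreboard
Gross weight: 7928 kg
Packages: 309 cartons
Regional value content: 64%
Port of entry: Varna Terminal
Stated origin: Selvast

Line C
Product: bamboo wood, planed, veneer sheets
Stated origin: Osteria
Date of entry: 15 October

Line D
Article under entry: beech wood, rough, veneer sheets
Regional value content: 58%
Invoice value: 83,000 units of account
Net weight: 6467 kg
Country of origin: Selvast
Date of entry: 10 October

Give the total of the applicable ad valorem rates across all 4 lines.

Line A: beech → 13-3; sawn → 13-3-2; planed → 13-3-2-1. Scheduled 25%. No special measure applies. → 25%.
Line B: beech → 13-3; fibreboard → 13-3-1; planed → 13-3-1-3. Scheduled 27%. Selvast agreement on 13-3: RVC ≥ 50% → 5% available; preferential 5%. → 5%.
Line C: bamboo → 13-1; veneer sheets → 13-1-2; planed → 13-1-2-1. Scheduled 32%. No special measure applies. → 32%.
Line D: beech → 13-3; veneer sheets → 13-3-3; rough → 13-3-3-1. Scheduled 34%. quota on 13-3-3 open → in-quota 7%; Selvast agreement on 13-3: RVC ≥ 50% → 5% available; preferential 5%. → 5%.
Sum: 25% + 5% + 32% + 5% = 67%.

67%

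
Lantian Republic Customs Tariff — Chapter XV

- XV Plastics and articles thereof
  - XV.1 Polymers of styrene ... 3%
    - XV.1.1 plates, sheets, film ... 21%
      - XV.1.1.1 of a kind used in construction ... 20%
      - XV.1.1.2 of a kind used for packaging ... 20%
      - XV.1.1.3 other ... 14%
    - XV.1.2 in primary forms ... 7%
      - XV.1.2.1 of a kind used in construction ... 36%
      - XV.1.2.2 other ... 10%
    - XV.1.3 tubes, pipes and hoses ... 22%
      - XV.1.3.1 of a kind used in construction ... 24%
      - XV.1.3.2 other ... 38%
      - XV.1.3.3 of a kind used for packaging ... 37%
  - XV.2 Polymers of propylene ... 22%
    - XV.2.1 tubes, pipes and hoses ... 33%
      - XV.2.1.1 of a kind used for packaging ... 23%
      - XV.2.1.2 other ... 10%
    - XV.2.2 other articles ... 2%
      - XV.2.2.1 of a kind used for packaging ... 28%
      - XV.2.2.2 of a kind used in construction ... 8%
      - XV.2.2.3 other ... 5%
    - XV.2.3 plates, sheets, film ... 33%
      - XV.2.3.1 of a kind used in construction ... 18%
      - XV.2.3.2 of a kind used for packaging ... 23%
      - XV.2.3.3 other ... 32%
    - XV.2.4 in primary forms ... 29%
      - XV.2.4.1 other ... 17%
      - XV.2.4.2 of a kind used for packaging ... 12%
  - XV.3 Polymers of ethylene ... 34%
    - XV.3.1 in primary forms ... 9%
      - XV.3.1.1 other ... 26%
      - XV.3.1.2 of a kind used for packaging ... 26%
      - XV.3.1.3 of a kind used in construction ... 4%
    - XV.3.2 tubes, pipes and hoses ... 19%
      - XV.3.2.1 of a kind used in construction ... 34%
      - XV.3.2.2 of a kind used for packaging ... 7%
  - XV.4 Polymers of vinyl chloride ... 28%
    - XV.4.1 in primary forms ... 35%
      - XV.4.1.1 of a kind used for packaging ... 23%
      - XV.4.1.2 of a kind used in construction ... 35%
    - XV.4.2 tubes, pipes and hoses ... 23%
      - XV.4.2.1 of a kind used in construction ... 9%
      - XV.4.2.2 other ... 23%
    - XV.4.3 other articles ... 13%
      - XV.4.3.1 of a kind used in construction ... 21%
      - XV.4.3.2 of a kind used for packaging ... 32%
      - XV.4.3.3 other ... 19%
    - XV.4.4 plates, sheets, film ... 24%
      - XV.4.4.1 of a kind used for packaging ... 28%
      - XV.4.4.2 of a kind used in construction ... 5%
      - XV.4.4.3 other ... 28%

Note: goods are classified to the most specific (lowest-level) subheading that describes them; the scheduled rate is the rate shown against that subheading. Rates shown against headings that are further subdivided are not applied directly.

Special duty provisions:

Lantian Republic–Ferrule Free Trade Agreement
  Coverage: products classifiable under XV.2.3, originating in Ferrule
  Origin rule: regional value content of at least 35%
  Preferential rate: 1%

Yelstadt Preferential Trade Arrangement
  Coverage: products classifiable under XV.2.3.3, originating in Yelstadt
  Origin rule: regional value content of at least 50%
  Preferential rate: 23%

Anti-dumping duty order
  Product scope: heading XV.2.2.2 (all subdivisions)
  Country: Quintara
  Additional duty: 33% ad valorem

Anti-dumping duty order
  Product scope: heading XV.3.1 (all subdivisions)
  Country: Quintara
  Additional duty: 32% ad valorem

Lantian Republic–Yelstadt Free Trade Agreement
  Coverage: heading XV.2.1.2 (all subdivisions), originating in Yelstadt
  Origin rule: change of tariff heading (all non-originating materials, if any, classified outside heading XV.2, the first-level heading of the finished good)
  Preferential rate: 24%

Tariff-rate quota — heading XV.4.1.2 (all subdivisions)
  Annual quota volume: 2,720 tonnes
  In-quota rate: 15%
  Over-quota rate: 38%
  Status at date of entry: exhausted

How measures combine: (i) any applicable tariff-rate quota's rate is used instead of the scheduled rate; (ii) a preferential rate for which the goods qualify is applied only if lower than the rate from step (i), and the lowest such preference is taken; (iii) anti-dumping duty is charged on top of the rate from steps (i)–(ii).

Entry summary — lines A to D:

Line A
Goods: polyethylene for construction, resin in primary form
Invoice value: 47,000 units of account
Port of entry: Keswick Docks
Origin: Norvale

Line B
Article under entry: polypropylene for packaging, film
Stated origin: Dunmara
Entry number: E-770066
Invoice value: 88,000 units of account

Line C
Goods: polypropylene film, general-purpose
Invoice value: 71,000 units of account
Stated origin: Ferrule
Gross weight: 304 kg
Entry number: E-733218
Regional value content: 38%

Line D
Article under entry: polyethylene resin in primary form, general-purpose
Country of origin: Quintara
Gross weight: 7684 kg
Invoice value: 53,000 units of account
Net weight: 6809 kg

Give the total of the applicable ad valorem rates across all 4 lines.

Line A: polyethylene → XV.3; resin in primary form → XV.3.1; for construction → XV.3.1.3. Scheduled 4%. No special measure applies. → 4%.
Line B: polypropylene → XV.2; film → XV.2.3; for packaging → XV.2.3.2. Scheduled 23%. No special measure applies. → 23%.
Line C: polypropylene → XV.2; film → XV.2.3; general-purpose → XV.2.3.3. Scheduled 32%. Ferrule agreement on XV.2.3: RVC ≥ 35% → 1% available; preferential 1%. → 1%.
Line D: polyethylene → XV.3; resin in primary form → XV.3.1; general-purpose → XV.3.1.1. Scheduled 26%. anti-dumping (Quintara, XV.3.1): +32%; total 26% + 32% = 58%. → 58%.
Sum: 4% + 23% + 1% + 58% = 86%.

86%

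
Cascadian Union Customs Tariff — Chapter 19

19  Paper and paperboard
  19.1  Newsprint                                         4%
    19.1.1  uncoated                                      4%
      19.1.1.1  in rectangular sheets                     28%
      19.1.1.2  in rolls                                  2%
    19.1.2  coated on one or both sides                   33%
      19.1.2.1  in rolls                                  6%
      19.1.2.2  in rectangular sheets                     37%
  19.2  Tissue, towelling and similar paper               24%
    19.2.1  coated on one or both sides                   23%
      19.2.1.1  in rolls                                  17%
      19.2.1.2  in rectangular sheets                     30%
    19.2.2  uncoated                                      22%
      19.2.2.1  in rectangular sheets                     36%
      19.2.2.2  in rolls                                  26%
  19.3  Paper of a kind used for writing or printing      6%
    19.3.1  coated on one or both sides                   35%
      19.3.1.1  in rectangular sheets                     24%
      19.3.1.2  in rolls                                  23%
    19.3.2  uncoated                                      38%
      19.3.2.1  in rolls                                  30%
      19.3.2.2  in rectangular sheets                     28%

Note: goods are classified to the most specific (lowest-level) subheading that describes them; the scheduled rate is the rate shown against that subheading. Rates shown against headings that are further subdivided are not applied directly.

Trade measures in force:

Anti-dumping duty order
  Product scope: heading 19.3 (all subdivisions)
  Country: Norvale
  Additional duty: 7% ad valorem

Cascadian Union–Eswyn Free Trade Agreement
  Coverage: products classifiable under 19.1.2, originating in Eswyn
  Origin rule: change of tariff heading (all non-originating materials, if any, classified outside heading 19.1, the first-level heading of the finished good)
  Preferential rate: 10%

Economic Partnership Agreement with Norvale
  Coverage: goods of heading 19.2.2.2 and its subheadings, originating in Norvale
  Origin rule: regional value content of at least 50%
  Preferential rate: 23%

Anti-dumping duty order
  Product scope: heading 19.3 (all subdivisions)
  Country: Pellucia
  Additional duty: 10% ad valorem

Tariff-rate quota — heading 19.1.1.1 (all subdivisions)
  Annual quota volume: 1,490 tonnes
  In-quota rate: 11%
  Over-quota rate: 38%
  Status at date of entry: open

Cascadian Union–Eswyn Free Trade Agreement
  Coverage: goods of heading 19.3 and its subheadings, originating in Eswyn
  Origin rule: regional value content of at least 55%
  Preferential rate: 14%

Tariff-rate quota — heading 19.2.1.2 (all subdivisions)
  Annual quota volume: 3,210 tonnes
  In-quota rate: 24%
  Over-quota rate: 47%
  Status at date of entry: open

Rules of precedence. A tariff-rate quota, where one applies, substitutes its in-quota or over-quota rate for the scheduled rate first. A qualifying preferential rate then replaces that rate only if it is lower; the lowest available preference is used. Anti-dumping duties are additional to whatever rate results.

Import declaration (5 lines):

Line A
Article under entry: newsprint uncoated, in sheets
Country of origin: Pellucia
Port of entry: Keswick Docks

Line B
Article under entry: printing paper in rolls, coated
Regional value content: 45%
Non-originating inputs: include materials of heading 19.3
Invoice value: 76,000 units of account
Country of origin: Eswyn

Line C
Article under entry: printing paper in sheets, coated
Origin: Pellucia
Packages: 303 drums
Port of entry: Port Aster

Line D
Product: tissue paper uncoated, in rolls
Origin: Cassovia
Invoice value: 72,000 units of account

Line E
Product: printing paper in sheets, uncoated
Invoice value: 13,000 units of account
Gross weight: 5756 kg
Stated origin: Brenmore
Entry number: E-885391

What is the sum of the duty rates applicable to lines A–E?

122%

Line A: newsprint → 19.1; uncoated → 19.1.1; in sheets → 19.1.1.1. Scheduled 28%. quota on 19.1.1.1 open → in-quota 11%. → 11%.
Line B: printing paper → 19.3; coated → 19.3.1; in rolls → 19.3.1.2. Scheduled 23%. Eswyn agreement on 19.1.2: 19.3.1.2 not covered; Eswyn agreement on 19.3: RVC < 55%. → 23%.
Line C: printing paper → 19.3; coated → 19.3.1; in sheets → 19.3.1.1. Scheduled 24%. anti-dumping (Pellucia, 19.3): +10%; total 24% + 10% = 34%. → 34%.
Line D: tissue paper → 19.2; uncoated → 19.2.2; in rolls → 19.2.2.2. Scheduled 26%. No special measure applies. → 26%.
Line E: printing paper → 19.3; uncoated → 19.3.2; in sheets → 19.3.2.2. Scheduled 28%. No special measure applies. → 28%.
Sum: 11% + 23% + 34% + 26% + 28% = 122%.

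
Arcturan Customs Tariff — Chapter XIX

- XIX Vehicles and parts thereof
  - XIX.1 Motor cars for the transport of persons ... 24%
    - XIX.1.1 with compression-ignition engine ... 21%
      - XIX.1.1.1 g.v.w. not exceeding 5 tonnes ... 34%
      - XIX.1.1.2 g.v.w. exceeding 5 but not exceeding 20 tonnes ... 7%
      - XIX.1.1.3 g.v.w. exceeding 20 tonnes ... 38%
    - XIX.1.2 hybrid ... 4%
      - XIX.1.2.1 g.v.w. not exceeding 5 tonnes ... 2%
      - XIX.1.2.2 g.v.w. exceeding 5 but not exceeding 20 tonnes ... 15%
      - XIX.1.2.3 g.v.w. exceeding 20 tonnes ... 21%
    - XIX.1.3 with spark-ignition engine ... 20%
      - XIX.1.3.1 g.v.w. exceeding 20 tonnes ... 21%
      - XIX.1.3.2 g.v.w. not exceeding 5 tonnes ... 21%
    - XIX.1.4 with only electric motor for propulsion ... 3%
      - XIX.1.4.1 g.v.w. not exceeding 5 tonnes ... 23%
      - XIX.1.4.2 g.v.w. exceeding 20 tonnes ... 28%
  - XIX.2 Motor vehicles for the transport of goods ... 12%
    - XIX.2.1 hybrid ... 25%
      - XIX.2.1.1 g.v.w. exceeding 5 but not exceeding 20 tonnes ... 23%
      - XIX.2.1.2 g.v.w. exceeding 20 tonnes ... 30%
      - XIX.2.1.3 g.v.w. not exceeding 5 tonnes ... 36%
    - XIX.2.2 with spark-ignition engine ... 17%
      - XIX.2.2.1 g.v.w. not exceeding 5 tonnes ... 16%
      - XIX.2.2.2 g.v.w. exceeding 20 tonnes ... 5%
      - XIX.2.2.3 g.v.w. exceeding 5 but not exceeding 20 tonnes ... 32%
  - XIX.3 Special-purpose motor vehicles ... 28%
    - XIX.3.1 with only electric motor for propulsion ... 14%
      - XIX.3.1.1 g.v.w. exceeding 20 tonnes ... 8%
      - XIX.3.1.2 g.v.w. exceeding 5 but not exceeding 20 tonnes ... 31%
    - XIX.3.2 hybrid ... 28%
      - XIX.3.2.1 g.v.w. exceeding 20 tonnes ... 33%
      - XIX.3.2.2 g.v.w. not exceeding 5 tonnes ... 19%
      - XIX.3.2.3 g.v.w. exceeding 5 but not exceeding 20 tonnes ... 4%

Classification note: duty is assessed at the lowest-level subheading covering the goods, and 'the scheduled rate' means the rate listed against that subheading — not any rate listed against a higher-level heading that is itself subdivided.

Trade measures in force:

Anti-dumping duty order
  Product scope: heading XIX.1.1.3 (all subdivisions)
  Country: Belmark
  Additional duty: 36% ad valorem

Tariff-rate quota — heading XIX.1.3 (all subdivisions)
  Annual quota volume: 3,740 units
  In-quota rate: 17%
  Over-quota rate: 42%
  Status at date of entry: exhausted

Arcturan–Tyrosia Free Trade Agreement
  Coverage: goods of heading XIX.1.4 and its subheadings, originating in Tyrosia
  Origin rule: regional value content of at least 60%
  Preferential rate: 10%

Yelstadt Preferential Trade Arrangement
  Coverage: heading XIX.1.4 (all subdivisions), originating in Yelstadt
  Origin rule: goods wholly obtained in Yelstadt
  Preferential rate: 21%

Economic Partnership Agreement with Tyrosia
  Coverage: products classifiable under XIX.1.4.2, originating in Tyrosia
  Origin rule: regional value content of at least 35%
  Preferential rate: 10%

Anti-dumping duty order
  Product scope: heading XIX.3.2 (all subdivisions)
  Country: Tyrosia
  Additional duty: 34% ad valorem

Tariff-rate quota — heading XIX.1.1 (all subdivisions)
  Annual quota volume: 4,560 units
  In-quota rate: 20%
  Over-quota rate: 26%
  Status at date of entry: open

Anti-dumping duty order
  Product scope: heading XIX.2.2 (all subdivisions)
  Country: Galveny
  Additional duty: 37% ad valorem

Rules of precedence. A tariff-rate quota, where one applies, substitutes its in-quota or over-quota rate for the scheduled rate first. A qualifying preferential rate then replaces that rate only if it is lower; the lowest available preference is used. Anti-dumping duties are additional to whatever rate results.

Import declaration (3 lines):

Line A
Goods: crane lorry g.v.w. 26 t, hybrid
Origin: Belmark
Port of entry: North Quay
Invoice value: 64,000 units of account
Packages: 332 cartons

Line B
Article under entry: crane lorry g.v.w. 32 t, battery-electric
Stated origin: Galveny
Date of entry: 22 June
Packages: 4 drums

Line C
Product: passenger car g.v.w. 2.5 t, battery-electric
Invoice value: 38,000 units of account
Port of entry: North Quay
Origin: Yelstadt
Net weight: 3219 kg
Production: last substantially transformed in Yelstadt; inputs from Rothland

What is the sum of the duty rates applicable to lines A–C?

Line A: crane lorry → XIX.3; hybrid → XIX.3.2; g.v.w. 26 t → XIX.3.2.1. Scheduled 33%. No special measure applies. → 33%.
Line B: crane lorry → XIX.3; battery-electric → XIX.3.1; g.v.w. 32 t → XIX.3.1.1. Scheduled 8%. No special measure applies. → 8%.
Line C: passenger car → XIX.1; battery-electric → XIX.1.4; g.v.w. 2.5 t → XIX.1.4.1. Scheduled 23%. Yelstadt agreement on XIX.1.4: not wholly obtained. → 23%.
Sum: 33% + 8% + 23% = 64%.

64%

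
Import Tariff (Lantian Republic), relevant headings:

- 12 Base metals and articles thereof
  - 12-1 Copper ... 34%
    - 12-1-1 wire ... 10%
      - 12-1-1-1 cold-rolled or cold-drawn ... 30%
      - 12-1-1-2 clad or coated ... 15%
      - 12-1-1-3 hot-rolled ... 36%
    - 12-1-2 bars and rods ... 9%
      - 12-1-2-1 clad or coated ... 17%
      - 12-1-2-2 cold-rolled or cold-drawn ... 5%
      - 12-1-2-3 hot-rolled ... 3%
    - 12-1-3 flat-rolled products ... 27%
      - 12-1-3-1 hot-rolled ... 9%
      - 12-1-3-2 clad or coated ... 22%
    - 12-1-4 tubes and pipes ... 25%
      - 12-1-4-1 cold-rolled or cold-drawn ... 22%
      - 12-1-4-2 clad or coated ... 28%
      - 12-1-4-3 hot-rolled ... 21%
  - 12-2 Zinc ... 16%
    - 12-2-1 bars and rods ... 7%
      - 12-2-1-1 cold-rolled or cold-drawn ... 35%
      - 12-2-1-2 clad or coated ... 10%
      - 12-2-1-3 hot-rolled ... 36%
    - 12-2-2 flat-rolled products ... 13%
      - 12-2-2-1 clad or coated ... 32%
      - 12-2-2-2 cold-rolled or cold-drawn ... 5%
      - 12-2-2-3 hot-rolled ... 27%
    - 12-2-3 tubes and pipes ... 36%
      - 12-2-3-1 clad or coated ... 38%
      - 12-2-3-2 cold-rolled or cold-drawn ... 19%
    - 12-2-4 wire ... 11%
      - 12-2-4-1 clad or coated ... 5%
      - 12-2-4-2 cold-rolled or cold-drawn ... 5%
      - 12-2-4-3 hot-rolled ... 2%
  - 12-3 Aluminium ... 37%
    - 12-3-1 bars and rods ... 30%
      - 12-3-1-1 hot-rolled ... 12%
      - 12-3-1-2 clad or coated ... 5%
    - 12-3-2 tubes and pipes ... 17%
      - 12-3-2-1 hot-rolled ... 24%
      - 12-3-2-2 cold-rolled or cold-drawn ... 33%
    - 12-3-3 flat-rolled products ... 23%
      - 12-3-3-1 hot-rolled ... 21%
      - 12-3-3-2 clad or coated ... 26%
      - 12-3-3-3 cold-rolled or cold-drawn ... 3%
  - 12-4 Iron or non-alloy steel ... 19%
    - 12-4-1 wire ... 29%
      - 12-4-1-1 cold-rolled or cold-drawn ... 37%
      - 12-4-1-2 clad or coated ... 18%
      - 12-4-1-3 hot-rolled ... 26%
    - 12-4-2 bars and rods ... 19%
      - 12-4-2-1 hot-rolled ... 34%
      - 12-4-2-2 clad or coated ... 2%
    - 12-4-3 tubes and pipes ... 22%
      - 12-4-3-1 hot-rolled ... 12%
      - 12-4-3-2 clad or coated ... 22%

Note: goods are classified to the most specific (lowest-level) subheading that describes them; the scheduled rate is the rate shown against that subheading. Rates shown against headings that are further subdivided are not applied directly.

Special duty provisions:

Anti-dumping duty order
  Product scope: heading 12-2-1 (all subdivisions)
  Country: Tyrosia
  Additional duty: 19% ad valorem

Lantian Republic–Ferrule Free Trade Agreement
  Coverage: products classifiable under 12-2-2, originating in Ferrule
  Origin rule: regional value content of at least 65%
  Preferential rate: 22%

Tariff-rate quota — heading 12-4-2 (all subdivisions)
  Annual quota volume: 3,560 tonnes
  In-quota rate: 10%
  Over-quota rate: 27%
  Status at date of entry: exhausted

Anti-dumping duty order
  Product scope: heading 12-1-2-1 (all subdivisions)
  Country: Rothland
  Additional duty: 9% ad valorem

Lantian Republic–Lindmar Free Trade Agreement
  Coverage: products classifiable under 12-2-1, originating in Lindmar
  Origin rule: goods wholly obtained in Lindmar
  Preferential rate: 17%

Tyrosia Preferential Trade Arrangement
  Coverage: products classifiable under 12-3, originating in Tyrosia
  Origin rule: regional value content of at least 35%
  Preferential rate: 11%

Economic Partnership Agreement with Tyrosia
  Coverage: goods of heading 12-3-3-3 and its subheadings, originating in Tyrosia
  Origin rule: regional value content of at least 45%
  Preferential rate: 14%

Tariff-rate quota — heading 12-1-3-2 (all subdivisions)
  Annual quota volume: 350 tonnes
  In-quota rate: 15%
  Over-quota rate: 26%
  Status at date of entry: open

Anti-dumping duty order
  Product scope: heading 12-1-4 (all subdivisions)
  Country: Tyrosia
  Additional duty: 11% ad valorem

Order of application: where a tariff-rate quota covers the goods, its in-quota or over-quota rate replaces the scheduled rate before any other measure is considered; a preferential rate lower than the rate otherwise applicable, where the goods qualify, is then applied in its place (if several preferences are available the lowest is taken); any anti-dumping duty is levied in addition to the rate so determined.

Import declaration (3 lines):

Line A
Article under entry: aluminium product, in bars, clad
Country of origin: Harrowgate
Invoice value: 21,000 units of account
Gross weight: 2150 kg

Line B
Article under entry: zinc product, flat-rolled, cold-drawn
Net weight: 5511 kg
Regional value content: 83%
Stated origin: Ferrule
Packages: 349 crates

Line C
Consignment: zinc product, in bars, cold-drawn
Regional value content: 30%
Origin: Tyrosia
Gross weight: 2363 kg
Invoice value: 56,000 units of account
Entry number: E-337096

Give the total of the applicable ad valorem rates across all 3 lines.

Line A: aluminium → 12-3; in bars → 12-3-1; clad → 12-3-1-2. Scheduled 5%. No special measure applies. → 5%.
Line B: zinc → 12-2; flat-rolled → 12-2-2; cold-drawn → 12-2-2-2. Scheduled 5%. Ferrule agreement on 12-2-2: RVC ≥ 65% → 22% available; preference 22% not lower than 5% → no reduction. → 5%.
Line C: zinc → 12-2; in bars → 12-2-1; cold-drawn → 12-2-1-1. Scheduled 35%. Tyrosia agreement on 12-3: 12-2-1-1 not covered; Tyrosia agreement on 12-3-3-3: 12-2-1-1 not covered; anti-dumping (Tyrosia, 12-2-1): +19%; total 35% + 19% = 54%. → 54%.
Sum: 5% + 5% + 54% = 64%.

64%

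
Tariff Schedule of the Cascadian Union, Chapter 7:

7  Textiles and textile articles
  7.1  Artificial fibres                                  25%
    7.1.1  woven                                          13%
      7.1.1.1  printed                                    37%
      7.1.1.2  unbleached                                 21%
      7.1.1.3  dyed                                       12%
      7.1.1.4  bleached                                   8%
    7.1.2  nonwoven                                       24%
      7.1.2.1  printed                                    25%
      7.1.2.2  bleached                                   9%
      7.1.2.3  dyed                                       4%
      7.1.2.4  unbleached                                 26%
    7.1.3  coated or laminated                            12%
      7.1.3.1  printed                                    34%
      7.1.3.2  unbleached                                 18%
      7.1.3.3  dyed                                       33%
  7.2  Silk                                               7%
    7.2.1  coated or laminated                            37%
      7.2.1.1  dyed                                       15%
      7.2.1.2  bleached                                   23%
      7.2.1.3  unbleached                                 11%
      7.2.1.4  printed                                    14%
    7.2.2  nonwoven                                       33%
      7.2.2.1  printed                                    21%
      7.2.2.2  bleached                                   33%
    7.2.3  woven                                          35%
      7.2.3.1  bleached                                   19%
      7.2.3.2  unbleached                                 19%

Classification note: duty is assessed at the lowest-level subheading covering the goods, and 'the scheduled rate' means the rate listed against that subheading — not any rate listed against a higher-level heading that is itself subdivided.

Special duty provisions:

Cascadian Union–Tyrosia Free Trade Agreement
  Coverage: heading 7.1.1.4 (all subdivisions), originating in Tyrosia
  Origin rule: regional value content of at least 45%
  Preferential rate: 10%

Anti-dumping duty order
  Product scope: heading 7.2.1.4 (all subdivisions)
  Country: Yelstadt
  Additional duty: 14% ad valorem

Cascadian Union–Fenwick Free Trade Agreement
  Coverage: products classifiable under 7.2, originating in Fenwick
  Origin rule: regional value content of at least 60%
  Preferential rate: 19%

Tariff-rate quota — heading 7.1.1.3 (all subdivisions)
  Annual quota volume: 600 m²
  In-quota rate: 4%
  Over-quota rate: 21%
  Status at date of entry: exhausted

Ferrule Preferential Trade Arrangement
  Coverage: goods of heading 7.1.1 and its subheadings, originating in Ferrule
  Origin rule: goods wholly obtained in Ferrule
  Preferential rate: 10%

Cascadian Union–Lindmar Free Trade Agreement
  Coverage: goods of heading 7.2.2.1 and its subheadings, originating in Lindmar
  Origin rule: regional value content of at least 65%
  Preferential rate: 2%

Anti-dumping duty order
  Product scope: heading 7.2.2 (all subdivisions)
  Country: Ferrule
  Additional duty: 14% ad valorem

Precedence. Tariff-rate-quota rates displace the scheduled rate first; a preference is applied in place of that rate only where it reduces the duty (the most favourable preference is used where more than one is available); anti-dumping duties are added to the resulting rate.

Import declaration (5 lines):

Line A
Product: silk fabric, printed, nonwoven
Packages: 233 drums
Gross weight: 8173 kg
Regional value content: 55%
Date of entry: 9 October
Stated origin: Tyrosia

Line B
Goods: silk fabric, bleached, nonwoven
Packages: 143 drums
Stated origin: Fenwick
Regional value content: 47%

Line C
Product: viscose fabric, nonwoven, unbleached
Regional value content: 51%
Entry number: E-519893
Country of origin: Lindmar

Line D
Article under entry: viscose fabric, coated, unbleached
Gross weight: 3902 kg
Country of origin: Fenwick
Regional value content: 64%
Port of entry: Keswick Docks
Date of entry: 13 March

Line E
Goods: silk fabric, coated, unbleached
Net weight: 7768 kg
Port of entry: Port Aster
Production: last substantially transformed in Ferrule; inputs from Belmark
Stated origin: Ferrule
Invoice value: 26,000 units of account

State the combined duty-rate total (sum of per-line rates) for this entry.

109%

Line A: silk → 7.2; nonwoven → 7.2.2; printed → 7.2.2.1. Scheduled 21%. Tyrosia agreement on 7.1.1.4: 7.2.2.1 not covered. → 21%.
Line B: silk → 7.2; nonwoven → 7.2.2; bleached → 7.2.2.2. Scheduled 33%. Fenwick agreement on 7.2: RVC < 60%. → 33%.
Line C: viscose → 7.1; nonwoven → 7.1.2; unbleached → 7.1.2.4. Scheduled 26%. Lindmar agreement on 7.2.2.1: 7.1.2.4 not covered. → 26%.
Line D: viscose → 7.1; coated → 7.1.3; unbleached → 7.1.3.2. Scheduled 18%. Fenwick agreement on 7.2: 7.1.3.2 not covered. → 18%.
Line E: silk → 7.2; coated → 7.2.1; unbleached → 7.2.1.3. Scheduled 11%. Ferrule agreement on 7.1.1: 7.2.1.3 not covered. → 11%.
Sum: 21% + 33% + 26% + 18% + 11% = 109%.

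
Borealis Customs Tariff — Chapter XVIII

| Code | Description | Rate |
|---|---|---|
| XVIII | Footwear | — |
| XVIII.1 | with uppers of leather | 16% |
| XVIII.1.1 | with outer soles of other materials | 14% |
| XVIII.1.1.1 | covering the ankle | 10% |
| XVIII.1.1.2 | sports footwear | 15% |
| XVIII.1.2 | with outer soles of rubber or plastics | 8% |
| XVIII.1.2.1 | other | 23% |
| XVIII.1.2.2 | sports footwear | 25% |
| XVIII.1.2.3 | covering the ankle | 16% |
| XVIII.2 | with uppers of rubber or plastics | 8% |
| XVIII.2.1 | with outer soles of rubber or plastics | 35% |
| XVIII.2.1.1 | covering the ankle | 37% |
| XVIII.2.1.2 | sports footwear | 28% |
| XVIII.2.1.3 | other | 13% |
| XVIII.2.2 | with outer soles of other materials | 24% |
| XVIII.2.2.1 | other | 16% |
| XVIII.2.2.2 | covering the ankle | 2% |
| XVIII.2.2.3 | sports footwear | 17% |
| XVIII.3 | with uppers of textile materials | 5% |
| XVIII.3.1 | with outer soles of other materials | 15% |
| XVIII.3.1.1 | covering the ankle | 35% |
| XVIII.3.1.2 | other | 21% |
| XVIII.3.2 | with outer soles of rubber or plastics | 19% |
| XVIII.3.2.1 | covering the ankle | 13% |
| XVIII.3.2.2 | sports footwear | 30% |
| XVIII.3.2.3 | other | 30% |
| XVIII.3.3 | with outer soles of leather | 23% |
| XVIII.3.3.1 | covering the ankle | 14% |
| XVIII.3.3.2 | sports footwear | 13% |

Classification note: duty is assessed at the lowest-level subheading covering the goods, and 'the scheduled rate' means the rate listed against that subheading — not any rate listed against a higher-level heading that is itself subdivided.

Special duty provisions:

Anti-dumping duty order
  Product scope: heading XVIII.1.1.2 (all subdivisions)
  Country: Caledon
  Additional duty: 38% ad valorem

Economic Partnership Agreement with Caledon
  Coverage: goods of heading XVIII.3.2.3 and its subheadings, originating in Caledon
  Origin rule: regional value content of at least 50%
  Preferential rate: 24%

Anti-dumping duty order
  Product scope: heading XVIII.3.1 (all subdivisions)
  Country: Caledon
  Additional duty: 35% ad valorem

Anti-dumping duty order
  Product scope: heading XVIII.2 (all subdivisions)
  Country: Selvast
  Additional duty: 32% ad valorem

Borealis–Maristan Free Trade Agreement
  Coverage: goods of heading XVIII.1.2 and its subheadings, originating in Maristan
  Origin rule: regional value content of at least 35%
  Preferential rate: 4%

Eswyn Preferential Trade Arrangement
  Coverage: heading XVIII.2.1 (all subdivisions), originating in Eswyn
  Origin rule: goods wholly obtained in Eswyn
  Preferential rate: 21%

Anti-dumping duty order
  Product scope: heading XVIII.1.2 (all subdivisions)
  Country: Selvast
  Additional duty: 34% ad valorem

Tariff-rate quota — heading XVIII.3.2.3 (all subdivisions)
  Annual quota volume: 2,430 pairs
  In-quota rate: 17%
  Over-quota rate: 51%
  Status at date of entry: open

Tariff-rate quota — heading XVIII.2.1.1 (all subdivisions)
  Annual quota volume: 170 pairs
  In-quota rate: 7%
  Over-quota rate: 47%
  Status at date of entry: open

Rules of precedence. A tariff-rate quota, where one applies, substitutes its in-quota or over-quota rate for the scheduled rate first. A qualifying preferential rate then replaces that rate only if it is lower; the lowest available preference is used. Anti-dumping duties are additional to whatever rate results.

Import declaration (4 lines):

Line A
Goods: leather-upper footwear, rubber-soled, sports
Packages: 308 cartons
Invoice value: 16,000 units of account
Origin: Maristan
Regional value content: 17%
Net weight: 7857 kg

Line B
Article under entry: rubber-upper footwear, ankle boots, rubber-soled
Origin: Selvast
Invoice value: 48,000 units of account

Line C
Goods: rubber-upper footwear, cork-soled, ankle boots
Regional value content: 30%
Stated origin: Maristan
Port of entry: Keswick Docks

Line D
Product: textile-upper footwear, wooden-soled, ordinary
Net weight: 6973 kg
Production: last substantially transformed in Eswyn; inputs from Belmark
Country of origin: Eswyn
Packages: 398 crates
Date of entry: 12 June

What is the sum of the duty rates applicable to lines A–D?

Line A: leather-upper → XVIII.1; rubber-soled → XVIII.1.2; sports → XVIII.1.2.2. Scheduled 25%. Maristan agreement on XVIII.1.2: RVC < 35%. → 25%.
Line B: rubber-upper → XVIII.2; rubber-soled → XVIII.2.1; ankle boots → XVIII.2.1.1. Scheduled 37%. quota on XVIII.2.1.1 open → in-quota 7%; anti-dumping (Selvast, XVIII.2): +32%; total 7% + 32% = 39%. → 39%.
Line C: rubber-upper → XVIII.2; cork-soled → XVIII.2.2; ankle boots → XVIII.2.2.2. Scheduled 2%. Maristan agreement on XVIII.1.2: XVIII.2.2.2 not covered. → 2%.
Line D: textile-upper → XVIII.3; wooden-soled → XVIII.3.1; ordinary → XVIII.3.1.2. Scheduled 21%. Eswyn agreement on XVIII.2.1: XVIII.3.1.2 not covered. → 21%.
Sum: 25% + 39% + 2% + 21% = 87%.

87%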